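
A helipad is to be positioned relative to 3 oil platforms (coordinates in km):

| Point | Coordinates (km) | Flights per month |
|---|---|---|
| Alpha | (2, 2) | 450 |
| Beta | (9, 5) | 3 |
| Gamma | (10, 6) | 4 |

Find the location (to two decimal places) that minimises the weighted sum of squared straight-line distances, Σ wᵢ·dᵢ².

(2.12, 2.05)

The minimiser of Σwᵢ‖p−pᵢ‖² is the weighted centroid p* = (Σwᵢpᵢ)/(Σwᵢ).
Σwᵢ = 457.
Σwᵢxᵢ = 450·2 + 3·9 + 4·10 = 967.
Σwᵢyᵢ = 450·2 + 3·5 + 4·6 = 939.
x* = 967/457 = 2.12, y* = 939/457 = 2.05.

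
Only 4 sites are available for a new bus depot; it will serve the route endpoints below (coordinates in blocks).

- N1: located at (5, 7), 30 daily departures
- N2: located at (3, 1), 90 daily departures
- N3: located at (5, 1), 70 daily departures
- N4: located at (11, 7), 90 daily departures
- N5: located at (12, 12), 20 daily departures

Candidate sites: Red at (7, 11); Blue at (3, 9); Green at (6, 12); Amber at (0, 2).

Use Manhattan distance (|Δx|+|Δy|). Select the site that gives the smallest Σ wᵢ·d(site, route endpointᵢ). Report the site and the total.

Blue, total 2680 blocks

Total weighted distance at each candidate:
  Red (7, 11): total = 3120
  Blue (3, 9): total = 2680
  Green (6, 12): total = 3300
  Amber (0, 2): total = 2960
Minimum is at Blue with total 2680 blocks.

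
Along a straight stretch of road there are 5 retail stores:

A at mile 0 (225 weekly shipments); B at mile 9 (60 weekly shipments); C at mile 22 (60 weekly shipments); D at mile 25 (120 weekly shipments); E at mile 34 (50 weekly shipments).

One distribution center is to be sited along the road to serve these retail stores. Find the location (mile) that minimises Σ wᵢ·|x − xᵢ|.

x = 9

For a sum of weighted absolute distances on a line, the optimum is the weighted median (not the mean). Total weight W = 515; half-weight = 257.5.
Sort by position and accumulate weight:
  mile 0 (A, w=225) → cum 225
  mile 9 (B, w=60) → cum 285  ≥ 257.5 → median here
  mile 22 (C, w=60) → cum 345
  mile 25 (D, w=120) → cum 465
  mile 34 (E, w=50) → cum 515
Optimal location: mile 9.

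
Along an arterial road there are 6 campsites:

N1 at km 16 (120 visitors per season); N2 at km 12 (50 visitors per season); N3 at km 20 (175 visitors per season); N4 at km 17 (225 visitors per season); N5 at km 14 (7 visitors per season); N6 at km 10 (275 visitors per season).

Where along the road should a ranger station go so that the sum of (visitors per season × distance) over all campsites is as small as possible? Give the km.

For a sum of weighted absolute distances on a line, the optimum is the weighted median (not the mean). Total weight W = 852; half-weight = 426.
Sort by position and accumulate weight:
  km 10 (N6, w=275) → cum 275
  km 12 (N2, w=50) → cum 325
  km 14 (N5, w=7) → cum 332
  km 16 (N1, w=120) → cum 452  ≥ 426 → median here
  km 17 (N4, w=225) → cum 677
  km 20 (N3, w=175) → cum 852
Optimal location: km 16.

x = 16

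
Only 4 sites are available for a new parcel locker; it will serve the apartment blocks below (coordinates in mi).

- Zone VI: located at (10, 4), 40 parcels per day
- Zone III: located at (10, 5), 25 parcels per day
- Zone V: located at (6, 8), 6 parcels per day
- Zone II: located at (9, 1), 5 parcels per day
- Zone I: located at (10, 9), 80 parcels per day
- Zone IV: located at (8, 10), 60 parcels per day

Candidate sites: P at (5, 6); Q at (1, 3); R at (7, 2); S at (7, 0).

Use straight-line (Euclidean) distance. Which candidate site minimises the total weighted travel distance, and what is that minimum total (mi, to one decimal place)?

Total weighted distance at each candidate:
  P (5, 6): total = 1154.8
  Q (1, 3): total = 2135.7
  R (7, 2): total = 1391.0
  S (7, 0): total = 1767.3
Minimum is at P with total 1154.8 mi.

P, total 1154.8 mi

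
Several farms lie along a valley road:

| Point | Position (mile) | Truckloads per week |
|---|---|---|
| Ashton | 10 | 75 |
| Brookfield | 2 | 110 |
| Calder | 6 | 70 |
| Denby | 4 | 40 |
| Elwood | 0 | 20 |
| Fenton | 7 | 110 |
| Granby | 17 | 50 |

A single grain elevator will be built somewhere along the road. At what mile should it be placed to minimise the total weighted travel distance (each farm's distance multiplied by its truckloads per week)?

x = 6

For a sum of weighted absolute distances on a line, the optimum is the weighted median (not the mean). Total weight W = 475; half-weight = 237.5.
Sort by position and accumulate weight:
  mile 0 (Elwood, w=20) → cum 20
  mile 2 (Brookfield, w=110) → cum 130
  mile 4 (Denby, w=40) → cum 170
  mile 6 (Calder, w=70) → cum 240  ≥ 237.5 → median here
  mile 7 (Fenton, w=110) → cum 350
  mile 10 (Ashton, w=75) → cum 425
  mile 17 (Granby, w=50) → cum 475
Optimal location: mile 6.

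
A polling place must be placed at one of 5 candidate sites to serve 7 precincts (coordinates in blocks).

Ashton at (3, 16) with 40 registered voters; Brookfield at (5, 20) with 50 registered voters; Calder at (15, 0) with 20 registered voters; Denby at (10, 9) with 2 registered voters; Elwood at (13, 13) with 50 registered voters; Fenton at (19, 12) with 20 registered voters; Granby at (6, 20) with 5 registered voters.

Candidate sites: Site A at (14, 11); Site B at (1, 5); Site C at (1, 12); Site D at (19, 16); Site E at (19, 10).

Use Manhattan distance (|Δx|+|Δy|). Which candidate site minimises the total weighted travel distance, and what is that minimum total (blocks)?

Total weighted distance at each candidate:
  Site A (14, 11): total = 2147
  Site B (1, 5): total = 3476
  Site C (1, 12): total = 2459
  Site D (19, 16): total = 2587
  Site E (19, 10): total = 2985
Minimum is at Site A with total 2147 blocks.

Site A, total 2147 blocks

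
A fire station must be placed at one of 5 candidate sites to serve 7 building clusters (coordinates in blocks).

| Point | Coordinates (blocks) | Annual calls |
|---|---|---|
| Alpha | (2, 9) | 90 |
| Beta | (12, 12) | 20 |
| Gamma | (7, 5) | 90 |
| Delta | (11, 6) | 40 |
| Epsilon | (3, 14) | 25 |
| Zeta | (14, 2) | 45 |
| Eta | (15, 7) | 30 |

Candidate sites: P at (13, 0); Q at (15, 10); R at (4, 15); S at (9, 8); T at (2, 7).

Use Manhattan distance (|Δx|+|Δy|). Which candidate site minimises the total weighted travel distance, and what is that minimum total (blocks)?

S, total 2475 blocks

Total weighted distance at each candidate:
  P (13, 0): total = 4375
  Q (15, 10): total = 3745
  R (4, 15): total = 4405
  S (9, 8): total = 2475
  T (2, 7): total = 2865
Minimum is at S with total 2475 blocks.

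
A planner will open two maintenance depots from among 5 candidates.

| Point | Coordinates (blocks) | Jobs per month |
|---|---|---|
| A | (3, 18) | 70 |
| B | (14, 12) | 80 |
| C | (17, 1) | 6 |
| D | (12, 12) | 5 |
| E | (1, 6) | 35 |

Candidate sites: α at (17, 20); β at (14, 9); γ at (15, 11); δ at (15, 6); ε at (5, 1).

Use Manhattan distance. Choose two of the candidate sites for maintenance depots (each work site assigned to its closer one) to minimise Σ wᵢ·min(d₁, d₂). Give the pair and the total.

{γ, ε}, total 1897

Evaluate every pair (each demand assigned to the nearer of the two):
  {γ, ε}: total = 1897
  {β, ε}: total = 1976
  {α, β}: total = 2011
  {α, γ}: total = 2037
  {γ, δ}: total = 2042
  {β, γ}: total = 2136
  {β, δ}: total = 2197
  {α, δ}: total = 2257
  {δ, ε}: total = 2292
  {α, ε}: total = 2452
Best pair: {γ, ε} with total 1897.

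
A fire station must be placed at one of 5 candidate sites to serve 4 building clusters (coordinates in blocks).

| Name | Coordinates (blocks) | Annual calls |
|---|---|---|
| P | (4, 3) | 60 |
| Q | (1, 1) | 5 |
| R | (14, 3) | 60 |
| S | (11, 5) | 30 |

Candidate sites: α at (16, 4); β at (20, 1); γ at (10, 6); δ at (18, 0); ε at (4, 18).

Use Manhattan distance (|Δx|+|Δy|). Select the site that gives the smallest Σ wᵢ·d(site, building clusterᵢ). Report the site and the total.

γ, total 1090 blocks

Total weighted distance at each candidate:
  α (16, 4): total = 1230
  β (20, 1): total = 2045
  γ (10, 6): total = 1090
  δ (18, 0): total = 1890
  ε (4, 18): total = 3100
Minimum is at γ with total 1090 blocks.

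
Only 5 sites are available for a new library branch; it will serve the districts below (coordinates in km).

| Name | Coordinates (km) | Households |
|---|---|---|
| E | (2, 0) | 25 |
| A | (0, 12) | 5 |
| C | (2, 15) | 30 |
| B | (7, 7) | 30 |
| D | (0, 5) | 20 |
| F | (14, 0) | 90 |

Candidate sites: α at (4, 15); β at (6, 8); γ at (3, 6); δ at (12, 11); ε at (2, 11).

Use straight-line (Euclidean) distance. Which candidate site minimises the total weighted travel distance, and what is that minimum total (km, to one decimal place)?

Total weighted distance at each candidate:
  α (4, 15): total = 2557.5
  β (6, 8): total = 1696.4
  γ (3, 6): total = 1771.9
  δ (12, 11): total = 2221.6
  ε (2, 11): total = 2189.9
Minimum is at β with total 1696.4 km.

β, total 1696.4 km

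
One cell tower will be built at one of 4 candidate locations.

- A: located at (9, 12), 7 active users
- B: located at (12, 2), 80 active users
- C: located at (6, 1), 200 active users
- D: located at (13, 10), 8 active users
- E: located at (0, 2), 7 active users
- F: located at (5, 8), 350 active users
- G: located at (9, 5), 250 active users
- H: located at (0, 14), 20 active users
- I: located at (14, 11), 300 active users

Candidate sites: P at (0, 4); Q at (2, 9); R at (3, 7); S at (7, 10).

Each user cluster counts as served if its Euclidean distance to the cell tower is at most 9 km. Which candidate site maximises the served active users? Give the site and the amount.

Coverage radius r = 9 km; a point is covered iff (Δx)²+(Δy)² ≤ 9² = 81.
  P (0, 4): covers {C, E, F} → 557
  Q (2, 9): covers {A, C, E, F, G, H} → 834
  R (3, 7): covers {A, C, E, F, G, H} → 834
  S (7, 10): covers {A, D, F, G, H, I} → 935
Maximum coverage at S: 935 active users.

S, covering 935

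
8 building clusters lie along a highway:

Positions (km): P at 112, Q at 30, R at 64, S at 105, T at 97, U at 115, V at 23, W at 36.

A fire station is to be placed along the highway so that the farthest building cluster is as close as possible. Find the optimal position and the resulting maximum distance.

The 1-center on a line is the midpoint of the two extreme points: leftmost at 23, rightmost at 115.
Optimal location = (23 + 115)/2 = 69; maximum distance = (115 − 23)/2 = 46.

location 69, max distance 46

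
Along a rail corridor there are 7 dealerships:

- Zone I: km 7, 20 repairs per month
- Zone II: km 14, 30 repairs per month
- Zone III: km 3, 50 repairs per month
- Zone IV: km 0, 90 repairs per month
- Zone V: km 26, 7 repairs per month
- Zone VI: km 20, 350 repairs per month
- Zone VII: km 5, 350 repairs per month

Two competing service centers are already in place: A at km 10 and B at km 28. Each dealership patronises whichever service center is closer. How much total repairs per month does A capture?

The indifferent point is the midpoint (10+28)/2 = 19; dealerships left of it (closer to A at 10) go to A, those right go to B.
  Zone IV at 0 (w=90) → A
  Zone III at 3 (w=50) → A
  Zone VII at 5 (w=350) → A
  Zone I at 7 (w=20) → A
  Zone II at 14 (w=30) → A
  Zone VI at 20 (w=350) → B
  Zone V at 26 (w=7) → B
A captures 540; B captures 357.

540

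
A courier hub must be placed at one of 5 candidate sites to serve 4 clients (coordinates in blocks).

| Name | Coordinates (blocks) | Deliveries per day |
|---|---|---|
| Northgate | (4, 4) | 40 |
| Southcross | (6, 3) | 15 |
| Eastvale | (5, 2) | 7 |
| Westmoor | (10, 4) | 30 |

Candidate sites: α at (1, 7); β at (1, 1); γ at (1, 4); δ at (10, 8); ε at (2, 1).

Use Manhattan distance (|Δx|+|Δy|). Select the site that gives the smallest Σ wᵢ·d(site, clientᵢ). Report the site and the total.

γ, total 522 blocks

Total weighted distance at each candidate:
  α (1, 7): total = 798
  β (1, 1): total = 740
  γ (1, 4): total = 522
  δ (10, 8): total = 732
  ε (2, 1): total = 648
Minimum is at γ with total 522 blocks.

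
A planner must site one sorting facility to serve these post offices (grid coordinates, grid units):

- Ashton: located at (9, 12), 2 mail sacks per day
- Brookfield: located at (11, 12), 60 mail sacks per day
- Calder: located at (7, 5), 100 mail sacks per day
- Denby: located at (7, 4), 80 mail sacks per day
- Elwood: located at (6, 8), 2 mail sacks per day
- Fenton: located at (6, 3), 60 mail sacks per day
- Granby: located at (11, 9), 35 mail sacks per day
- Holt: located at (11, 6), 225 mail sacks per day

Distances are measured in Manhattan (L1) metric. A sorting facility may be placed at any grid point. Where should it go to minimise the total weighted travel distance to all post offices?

(11, 6)

Manhattan distance separates: Σwᵢ(|x−xᵢ|+|y−yᵢ|) = Σwᵢ|x−xᵢ| + Σwᵢ|y−yᵢ|, so x and y are optimised independently as 1-D weighted medians.
Total weight W = 564; half = 282.
x-coordinate, sorted with cumulative weight:
  x=6 (Elwood, w=2) cum 2
  x=6 (Fenton, w=60) cum 62
  x=7 (Calder, w=100) cum 162
  x=7 (Denby, w=80) cum 242
  x=9 (Ashton, w=2) cum 244
  x=11 (Brookfield, w=60) cum 304  ← median
  x=11 (Granby, w=35) cum 339
  x=11 (Holt, w=225) cum 564
⇒ x* = 11
y-coordinate, sorted with cumulative weight:
  y=3 (Fenton, w=60) cum 60
  y=4 (Denby, w=80) cum 140
  y=5 (Calder, w=100) cum 240
  y=6 (Holt, w=225) cum 465  ← median
  y=8 (Elwood, w=2) cum 467
  y=9 (Granby, w=35) cum 502
  y=12 (Ashton, w=2) cum 504
  y=12 (Brookfield, w=60) cum 564
⇒ y* = 6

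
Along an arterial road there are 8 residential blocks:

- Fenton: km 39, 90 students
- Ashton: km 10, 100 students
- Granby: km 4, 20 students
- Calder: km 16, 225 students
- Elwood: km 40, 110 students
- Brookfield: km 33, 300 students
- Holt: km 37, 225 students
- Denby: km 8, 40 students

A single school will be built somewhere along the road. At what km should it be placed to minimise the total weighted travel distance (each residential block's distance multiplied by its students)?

x = 33

For a sum of weighted absolute distances on a line, the optimum is the weighted median (not the mean). Total weight W = 1110; half-weight = 555.
Sort by position and accumulate weight:
  km 4 (Granby, w=20) → cum 20
  km 8 (Denby, w=40) → cum 60
  km 10 (Ashton, w=100) → cum 160
  km 16 (Calder, w=225) → cum 385
  km 33 (Brookfield, w=300) → cum 685  ≥ 555 → median here
  km 37 (Holt, w=225) → cum 910
  km 39 (Fenton, w=90) → cum 1000
  km 40 (Elwood, w=110) → cum 1110
Optimal location: km 33.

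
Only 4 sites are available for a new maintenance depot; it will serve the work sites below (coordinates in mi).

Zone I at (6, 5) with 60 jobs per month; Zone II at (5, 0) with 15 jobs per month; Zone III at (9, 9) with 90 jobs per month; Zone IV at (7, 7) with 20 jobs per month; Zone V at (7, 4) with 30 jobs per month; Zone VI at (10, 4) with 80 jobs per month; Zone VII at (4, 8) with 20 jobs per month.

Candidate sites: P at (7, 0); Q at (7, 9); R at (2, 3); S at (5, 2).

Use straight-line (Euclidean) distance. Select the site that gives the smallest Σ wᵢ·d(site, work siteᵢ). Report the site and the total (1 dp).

Q, total 1285.4 mi

Total weighted distance at each candidate:
  P (7, 0): total = 1996.6
  Q (7, 9): total = 1285.4
  R (2, 3): total = 2195.4
  S (5, 2): total = 1690.4
Minimum is at Q with total 1285.4 mi.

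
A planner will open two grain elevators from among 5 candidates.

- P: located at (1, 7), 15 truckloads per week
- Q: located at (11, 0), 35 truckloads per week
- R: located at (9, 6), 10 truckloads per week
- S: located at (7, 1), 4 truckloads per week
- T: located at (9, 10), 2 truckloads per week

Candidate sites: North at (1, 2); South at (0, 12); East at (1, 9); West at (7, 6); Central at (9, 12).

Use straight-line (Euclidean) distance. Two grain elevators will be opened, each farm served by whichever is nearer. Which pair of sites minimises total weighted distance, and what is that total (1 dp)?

{East, West}, total 331.3

Evaluate every pair (each demand assigned to the nearer of the two):
  {East, West}: total = 331.3
  {North, West}: total = 376.3
  {South, West}: total = 377.8
  {West, Central}: total = 387.6
  {North, East}: total = 512.8
  {North, Central}: total = 520.3
  {East, Central}: total = 559.8
  {North, South}: total = 564.1
  {South, Central}: total = 611.0
  {South, East}: total = 642.4
Best pair: {East, West} with total 331.3.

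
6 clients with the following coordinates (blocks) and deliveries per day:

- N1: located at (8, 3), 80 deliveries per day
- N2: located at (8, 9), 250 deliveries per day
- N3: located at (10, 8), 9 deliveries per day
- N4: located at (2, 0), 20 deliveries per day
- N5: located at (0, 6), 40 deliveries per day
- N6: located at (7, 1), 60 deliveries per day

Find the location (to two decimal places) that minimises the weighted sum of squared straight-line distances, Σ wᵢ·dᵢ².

(6.95, 6.24)

The minimiser of Σwᵢ‖p−pᵢ‖² is the weighted centroid p* = (Σwᵢpᵢ)/(Σwᵢ).
Σwᵢ = 459.
Σwᵢxᵢ = 80·8 + 250·8 + 9·10 + 20·2 + 40·0 + 60·7 = 3190.
Σwᵢyᵢ = 80·3 + 250·9 + 9·8 + 20·0 + 40·6 + 60·1 = 2862.
x* = 3190/459 = 6.95, y* = 2862/459 = 6.24.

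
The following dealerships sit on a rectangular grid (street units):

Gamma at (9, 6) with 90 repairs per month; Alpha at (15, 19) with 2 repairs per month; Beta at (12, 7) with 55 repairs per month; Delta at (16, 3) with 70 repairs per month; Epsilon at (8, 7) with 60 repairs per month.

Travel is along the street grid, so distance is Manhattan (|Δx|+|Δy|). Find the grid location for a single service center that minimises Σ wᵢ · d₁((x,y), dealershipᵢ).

(9, 6)

Manhattan distance separates: Σwᵢ(|x−xᵢ|+|y−yᵢ|) = Σwᵢ|x−xᵢ| + Σwᵢ|y−yᵢ|, so x and y are optimised independently as 1-D weighted medians.
Total weight W = 277; half = 138.5.
x-coordinate, sorted with cumulative weight:
  x=8 (Epsilon, w=60) cum 60
  x=9 (Gamma, w=90) cum 150  ← median
  x=12 (Beta, w=55) cum 205
  x=15 (Alpha, w=2) cum 207
  x=16 (Delta, w=70) cum 277
⇒ x* = 9
y-coordinate, sorted with cumulative weight:
  y=3 (Delta, w=70) cum 70
  y=6 (Gamma, w=90) cum 160  ← median
  y=7 (Beta, w=55) cum 215
  y=7 (Epsilon, w=60) cum 275
  y=19 (Alpha, w=2) cum 277
⇒ y* = 6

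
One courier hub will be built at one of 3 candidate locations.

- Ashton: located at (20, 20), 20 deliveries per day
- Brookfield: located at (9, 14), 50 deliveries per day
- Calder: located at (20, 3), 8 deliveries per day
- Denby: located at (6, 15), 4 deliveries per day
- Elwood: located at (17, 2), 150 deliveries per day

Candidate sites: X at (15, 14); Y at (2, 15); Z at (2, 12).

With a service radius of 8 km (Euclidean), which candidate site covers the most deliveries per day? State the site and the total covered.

X, covering 70

Coverage radius r = 8 km; a point is covered iff (Δx)²+(Δy)² ≤ 8² = 64.
  X (15, 14): covers {Ashton, Brookfield} → 70
  Y (2, 15): covers {Brookfield, Denby} → 54
  Z (2, 12): covers {Brookfield, Denby} → 54
Maximum coverage at X: 70 deliveries per day.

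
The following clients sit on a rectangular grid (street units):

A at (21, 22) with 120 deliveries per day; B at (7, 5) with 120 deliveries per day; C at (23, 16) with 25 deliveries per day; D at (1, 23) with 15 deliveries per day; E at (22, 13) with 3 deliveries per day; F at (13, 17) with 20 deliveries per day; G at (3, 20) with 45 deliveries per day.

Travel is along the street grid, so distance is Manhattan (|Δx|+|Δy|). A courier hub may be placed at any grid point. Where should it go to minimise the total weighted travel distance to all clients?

Manhattan distance separates: Σwᵢ(|x−xᵢ|+|y−yᵢ|) = Σwᵢ|x−xᵢ| + Σwᵢ|y−yᵢ|, so x and y are optimised independently as 1-D weighted medians.
Total weight W = 348; half = 174.
x-coordinate, sorted with cumulative weight:
  x=1 (D, w=15) cum 15
  x=3 (G, w=45) cum 60
  x=7 (B, w=120) cum 180  ← median
  x=13 (F, w=20) cum 200
  x=21 (A, w=120) cum 320
  x=22 (E, w=3) cum 323
  x=23 (C, w=25) cum 348
⇒ x* = 7
y-coordinate, sorted with cumulative weight:
  y=5 (B, w=120) cum 120
  y=13 (E, w=3) cum 123
  y=16 (C, w=25) cum 148
  y=17 (F, w=20) cum 168
  y=20 (G, w=45) cum 213  ← median
  y=22 (A, w=120) cum 333
  y=23 (D, w=15) cum 348
⇒ y* = 20

(7, 20)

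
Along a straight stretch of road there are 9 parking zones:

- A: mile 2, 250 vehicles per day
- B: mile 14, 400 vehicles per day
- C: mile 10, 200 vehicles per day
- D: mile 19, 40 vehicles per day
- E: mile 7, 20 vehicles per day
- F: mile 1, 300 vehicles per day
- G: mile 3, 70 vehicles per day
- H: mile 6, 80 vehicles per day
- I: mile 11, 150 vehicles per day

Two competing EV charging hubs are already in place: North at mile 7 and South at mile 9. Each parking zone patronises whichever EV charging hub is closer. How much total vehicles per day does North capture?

720

The indifferent point is the midpoint (7+9)/2 = 8; parking zones left of it (closer to North at 7) go to North, those right go to South.
  F at 1 (w=300) → North
  A at 2 (w=250) → North
  G at 3 (w=70) → North
  H at 6 (w=80) → North
  E at 7 (w=20) → North
  C at 10 (w=200) → South
  I at 11 (w=150) → South
  B at 14 (w=400) → South
  D at 19 (w=40) → South
North captures 720; South captures 790.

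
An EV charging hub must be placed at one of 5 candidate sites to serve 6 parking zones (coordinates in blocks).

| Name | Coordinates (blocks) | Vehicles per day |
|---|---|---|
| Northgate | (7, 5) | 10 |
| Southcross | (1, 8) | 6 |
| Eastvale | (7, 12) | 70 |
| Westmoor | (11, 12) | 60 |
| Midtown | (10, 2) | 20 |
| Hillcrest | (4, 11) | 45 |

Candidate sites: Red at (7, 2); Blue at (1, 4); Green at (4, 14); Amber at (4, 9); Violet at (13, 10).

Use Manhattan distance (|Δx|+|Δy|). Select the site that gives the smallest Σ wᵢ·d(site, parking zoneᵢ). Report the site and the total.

Amber, total 1464 blocks

Total weighted distance at each candidate:
  Red (7, 2): total = 2242
  Blue (1, 4): total = 2824
  Green (4, 14): total = 1559
  Amber (4, 9): total = 1464
  Violet (13, 10): total = 1664
Minimum is at Amber with total 1464 blocks.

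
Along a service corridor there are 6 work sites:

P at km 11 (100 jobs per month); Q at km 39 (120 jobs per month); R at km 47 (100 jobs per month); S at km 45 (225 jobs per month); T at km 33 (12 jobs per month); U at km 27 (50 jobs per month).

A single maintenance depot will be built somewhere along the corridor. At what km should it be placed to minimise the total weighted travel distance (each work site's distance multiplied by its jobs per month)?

For a sum of weighted absolute distances on a line, the optimum is the weighted median (not the mean). Total weight W = 607; half-weight = 303.5.
Sort by position and accumulate weight:
  km 11 (P, w=100) → cum 100
  km 27 (U, w=50) → cum 150
  km 33 (T, w=12) → cum 162
  km 39 (Q, w=120) → cum 282
  km 45 (S, w=225) → cum 507  ≥ 303.5 → median here
  km 47 (R, w=100) → cum 607
Optimal location: km 45.

x = 45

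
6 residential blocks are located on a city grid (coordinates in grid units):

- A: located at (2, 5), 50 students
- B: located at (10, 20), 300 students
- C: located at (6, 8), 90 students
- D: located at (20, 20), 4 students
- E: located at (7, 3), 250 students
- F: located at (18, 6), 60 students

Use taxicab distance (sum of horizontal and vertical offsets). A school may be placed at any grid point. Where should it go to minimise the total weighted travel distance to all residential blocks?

(7, 8)

Manhattan distance separates: Σwᵢ(|x−xᵢ|+|y−yᵢ|) = Σwᵢ|x−xᵢ| + Σwᵢ|y−yᵢ|, so x and y are optimised independently as 1-D weighted medians.
Total weight W = 754; half = 377.
x-coordinate, sorted with cumulative weight:
  x=2 (A, w=50) cum 50
  x=6 (C, w=90) cum 140
  x=7 (E, w=250) cum 390  ← median
  x=10 (B, w=300) cum 690
  x=18 (F, w=60) cum 750
  x=20 (D, w=4) cum 754
⇒ x* = 7
y-coordinate, sorted with cumulative weight:
  y=3 (E, w=250) cum 250
  y=5 (A, w=50) cum 300
  y=6 (F, w=60) cum 360
  y=8 (C, w=90) cum 450  ← median
  y=20 (B, w=300) cum 750
  y=20 (D, w=4) cum 754
⇒ y* = 8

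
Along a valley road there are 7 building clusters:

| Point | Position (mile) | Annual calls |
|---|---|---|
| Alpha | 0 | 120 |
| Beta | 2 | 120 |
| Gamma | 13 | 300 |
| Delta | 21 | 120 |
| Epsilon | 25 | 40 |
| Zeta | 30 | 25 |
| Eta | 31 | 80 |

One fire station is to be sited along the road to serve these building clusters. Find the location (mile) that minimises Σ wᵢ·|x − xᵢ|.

For a sum of weighted absolute distances on a line, the optimum is the weighted median (not the mean). Total weight W = 805; half-weight = 402.5.
Sort by position and accumulate weight:
  mile 0 (Alpha, w=120) → cum 120
  mile 2 (Beta, w=120) → cum 240
  mile 13 (Gamma, w=300) → cum 540  ≥ 402.5 → median here
  mile 21 (Delta, w=120) → cum 660
  mile 25 (Epsilon, w=40) → cum 700
  mile 30 (Zeta, w=25) → cum 725
  mile 31 (Eta, w=80) → cum 805
Optimal location: mile 13.

x = 13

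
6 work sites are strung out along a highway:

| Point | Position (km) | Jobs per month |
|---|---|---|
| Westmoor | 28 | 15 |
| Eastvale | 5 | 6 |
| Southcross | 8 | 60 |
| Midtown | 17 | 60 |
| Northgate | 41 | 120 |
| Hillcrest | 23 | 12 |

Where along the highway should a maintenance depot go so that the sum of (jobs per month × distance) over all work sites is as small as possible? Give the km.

For a sum of weighted absolute distances on a line, the optimum is the weighted median (not the mean). Total weight W = 273; half-weight = 136.5.
Sort by position and accumulate weight:
  km 5 (Eastvale, w=6) → cum 6
  km 8 (Southcross, w=60) → cum 66
  km 17 (Midtown, w=60) → cum 126
  km 23 (Hillcrest, w=12) → cum 138  ≥ 136.5 → median here
  km 28 (Westmoor, w=15) → cum 153
  km 41 (Northgate, w=120) → cum 273
Optimal location: km 23.

x = 23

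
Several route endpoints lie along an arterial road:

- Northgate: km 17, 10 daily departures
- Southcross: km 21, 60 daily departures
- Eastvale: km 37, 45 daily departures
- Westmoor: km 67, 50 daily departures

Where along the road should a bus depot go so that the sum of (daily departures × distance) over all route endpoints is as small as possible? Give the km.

x = 37

For a sum of weighted absolute distances on a line, the optimum is the weighted median (not the mean). Total weight W = 165; half-weight = 82.5.
Sort by position and accumulate weight:
  km 17 (Northgate, w=10) → cum 10
  km 21 (Southcross, w=60) → cum 70
  km 37 (Eastvale, w=45) → cum 115  ≥ 82.5 → median here
  km 67 (Westmoor, w=50) → cum 165
Optimal location: km 37.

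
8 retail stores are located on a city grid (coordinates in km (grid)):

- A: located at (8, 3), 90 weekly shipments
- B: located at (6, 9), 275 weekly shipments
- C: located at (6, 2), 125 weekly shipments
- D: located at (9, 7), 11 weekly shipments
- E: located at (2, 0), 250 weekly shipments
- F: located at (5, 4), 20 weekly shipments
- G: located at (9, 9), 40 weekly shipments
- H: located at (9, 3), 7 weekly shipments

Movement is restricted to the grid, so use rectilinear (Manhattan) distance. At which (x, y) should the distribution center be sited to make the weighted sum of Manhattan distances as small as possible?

(6, 3)

Manhattan distance separates: Σwᵢ(|x−xᵢ|+|y−yᵢ|) = Σwᵢ|x−xᵢ| + Σwᵢ|y−yᵢ|, so x and y are optimised independently as 1-D weighted medians.
Total weight W = 818; half = 409.
x-coordinate, sorted with cumulative weight:
  x=2 (E, w=250) cum 250
  x=5 (F, w=20) cum 270
  x=6 (B, w=275) cum 545  ← median
  x=6 (C, w=125) cum 670
  x=8 (A, w=90) cum 760
  x=9 (D, w=11) cum 771
  x=9 (G, w=40) cum 811
  x=9 (H, w=7) cum 818
⇒ x* = 6
y-coordinate, sorted with cumulative weight:
  y=0 (E, w=250) cum 250
  y=2 (C, w=125) cum 375
  y=3 (A, w=90) cum 465  ← median
  y=3 (H, w=7) cum 472
  y=4 (F, w=20) cum 492
  y=7 (D, w=11) cum 503
  y=9 (B, w=275) cum 778
  y=9 (G, w=40) cum 818
⇒ y* = 3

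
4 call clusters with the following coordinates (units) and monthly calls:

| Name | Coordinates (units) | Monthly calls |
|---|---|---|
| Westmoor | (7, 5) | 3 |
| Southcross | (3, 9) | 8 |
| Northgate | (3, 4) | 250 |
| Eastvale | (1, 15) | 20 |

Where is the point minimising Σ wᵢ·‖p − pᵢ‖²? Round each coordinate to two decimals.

The minimiser of Σwᵢ‖p−pᵢ‖² is the weighted centroid p* = (Σwᵢpᵢ)/(Σwᵢ).
Σwᵢ = 281.
Σwᵢxᵢ = 3·7 + 8·3 + 250·3 + 20·1 = 815.
Σwᵢyᵢ = 3·5 + 8·9 + 250·4 + 20·15 = 1387.
x* = 815/281 = 2.90, y* = 1387/281 = 4.94.

(2.90, 4.94)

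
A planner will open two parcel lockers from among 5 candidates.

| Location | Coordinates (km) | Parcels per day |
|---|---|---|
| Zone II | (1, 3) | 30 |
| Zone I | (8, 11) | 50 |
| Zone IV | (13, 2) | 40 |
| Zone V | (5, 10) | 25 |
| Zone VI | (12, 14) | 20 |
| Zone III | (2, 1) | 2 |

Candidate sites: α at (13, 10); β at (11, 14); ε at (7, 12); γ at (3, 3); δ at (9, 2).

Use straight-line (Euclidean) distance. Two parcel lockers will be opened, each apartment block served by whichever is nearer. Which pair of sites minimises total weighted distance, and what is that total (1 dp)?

{ε, δ}, total 665.1

Evaluate every pair (each demand assigned to the nearer of the two):
  {ε, δ}: total = 665.1
  {ε, γ}: total = 715.6
  {β, δ}: total = 828.4
  {β, γ}: total = 878.9
  {α, ε}: total = 892.5
  {α, γ}: total = 903.9
  {α, δ}: total = 953.4
  {β, ε}: total = 976.6
  {γ, δ}: total = 1106.6
  {α, β}: total = 1177.6
Best pair: {ε, δ} with total 665.1.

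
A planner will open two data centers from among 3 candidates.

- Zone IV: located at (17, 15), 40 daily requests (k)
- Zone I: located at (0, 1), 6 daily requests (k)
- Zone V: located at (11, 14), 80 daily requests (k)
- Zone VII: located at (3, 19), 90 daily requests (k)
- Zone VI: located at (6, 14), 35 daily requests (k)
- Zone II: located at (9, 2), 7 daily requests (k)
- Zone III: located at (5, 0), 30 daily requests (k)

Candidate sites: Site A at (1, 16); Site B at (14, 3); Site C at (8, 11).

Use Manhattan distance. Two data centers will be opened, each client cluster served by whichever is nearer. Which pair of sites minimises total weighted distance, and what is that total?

{Site A, Site C}, total 2211

Evaluate every pair (each demand assigned to the nearer of the two):
  {Site A, Site C}: total = 2211
  {Site A, Site B}: total = 2753
  {Site B, Site C}: total = 2843
Best pair: {Site A, Site C} with total 2211.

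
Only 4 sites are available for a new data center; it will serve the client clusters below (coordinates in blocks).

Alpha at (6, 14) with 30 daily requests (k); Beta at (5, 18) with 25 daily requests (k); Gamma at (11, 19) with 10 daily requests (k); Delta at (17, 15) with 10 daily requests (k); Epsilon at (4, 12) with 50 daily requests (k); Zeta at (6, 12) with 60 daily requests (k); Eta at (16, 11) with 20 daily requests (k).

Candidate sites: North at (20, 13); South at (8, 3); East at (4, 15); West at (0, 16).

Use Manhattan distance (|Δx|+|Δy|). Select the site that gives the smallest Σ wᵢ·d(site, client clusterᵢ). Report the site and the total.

Total weighted distance at each candidate:
  North (20, 13): total = 3020
  South (8, 3): total = 2870
  East (4, 15): total = 1200
  West (0, 16): total = 2155
Minimum is at East with total 1200 blocks.

East, total 1200 blocks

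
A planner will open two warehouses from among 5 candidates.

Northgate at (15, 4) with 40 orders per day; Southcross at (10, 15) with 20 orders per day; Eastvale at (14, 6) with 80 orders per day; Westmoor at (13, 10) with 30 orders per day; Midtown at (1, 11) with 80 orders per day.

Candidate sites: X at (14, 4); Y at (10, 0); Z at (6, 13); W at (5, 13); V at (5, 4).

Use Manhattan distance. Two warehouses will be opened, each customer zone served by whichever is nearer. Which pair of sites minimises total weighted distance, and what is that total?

{X, W}, total 1030

Evaluate every pair (each demand assigned to the nearer of the two):
  {X, W}: total = 1030
  {X, Z}: total = 1090
  {X, V}: total = 1590
  {Y, W}: total = 2110
  {Y, Z}: total = 2140
  {W, V}: total = 2230
  {Z, V}: total = 2260
  {X, Y}: total = 2310
  {Y, V}: total = 2730
  {Z, W}: total = 2820
Best pair: {X, W} with total 1030.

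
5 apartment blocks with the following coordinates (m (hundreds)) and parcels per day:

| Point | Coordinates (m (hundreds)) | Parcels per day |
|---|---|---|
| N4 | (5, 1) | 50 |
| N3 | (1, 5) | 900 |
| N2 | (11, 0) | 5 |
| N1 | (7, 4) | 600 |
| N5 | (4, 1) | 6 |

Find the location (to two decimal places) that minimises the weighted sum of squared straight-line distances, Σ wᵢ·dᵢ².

(3.48, 4.46)

The minimiser of Σwᵢ‖p−pᵢ‖² is the weighted centroid p* = (Σwᵢpᵢ)/(Σwᵢ).
Σwᵢ = 1561.
Σwᵢxᵢ = 50·5 + 900·1 + 5·11 + 600·7 + 6·4 = 5429.
Σwᵢyᵢ = 50·1 + 900·5 + 5·0 + 600·4 + 6·1 = 6956.
x* = 5429/1561 = 3.48, y* = 6956/1561 = 4.46.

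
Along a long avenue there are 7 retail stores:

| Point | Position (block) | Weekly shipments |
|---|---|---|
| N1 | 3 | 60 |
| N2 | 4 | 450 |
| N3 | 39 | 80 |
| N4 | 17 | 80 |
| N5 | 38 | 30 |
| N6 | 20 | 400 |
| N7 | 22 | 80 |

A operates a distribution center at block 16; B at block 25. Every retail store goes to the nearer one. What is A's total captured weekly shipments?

990

The indifferent point is the midpoint (16+25)/2 = 20.5; retail stores left of it (closer to A at 16) go to A, those right go to B.
  N1 at 3 (w=60) → A
  N2 at 4 (w=450) → A
  N4 at 17 (w=80) → A
  N6 at 20 (w=400) → A
  N7 at 22 (w=80) → B
  N5 at 38 (w=30) → B
  N3 at 39 (w=80) → B
A captures 990; B captures 190.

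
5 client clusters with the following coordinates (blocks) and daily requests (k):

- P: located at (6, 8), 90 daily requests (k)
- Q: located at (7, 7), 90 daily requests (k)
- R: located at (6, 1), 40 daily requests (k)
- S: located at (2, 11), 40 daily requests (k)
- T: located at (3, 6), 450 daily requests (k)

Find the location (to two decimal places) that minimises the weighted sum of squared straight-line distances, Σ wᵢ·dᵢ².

(4.00, 6.38)

The minimiser of Σwᵢ‖p−pᵢ‖² is the weighted centroid p* = (Σwᵢpᵢ)/(Σwᵢ).
Σwᵢ = 710.
Σwᵢxᵢ = 90·6 + 90·7 + 40·6 + 40·2 + 450·3 = 2840.
Σwᵢyᵢ = 90·8 + 90·7 + 40·1 + 40·11 + 450·6 = 4530.
x* = 2840/710 = 4.00, y* = 4530/710 = 6.38.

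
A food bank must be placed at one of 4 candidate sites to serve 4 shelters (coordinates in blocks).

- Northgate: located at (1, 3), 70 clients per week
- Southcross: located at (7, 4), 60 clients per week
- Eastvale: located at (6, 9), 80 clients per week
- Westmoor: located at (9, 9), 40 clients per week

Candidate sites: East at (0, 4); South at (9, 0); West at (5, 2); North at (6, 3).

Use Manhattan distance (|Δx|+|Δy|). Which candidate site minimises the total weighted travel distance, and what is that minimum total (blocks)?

North, total 1310 blocks

Total weighted distance at each candidate:
  East (0, 4): total = 2000
  South (9, 0): total = 2450
  West (5, 2): total = 1670
  North (6, 3): total = 1310
Minimum is at North with total 1310 blocks.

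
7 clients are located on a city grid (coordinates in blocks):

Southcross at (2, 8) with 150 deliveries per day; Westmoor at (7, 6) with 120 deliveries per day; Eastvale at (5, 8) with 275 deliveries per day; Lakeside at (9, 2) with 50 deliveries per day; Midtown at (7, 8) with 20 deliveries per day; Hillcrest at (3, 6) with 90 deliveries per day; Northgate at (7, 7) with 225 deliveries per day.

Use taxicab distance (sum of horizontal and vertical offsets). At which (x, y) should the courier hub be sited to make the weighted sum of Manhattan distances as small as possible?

(5, 7)

Manhattan distance separates: Σwᵢ(|x−xᵢ|+|y−yᵢ|) = Σwᵢ|x−xᵢ| + Σwᵢ|y−yᵢ|, so x and y are optimised independently as 1-D weighted medians.
Total weight W = 930; half = 465.
x-coordinate, sorted with cumulative weight:
  x=2 (Southcross, w=150) cum 150
  x=3 (Hillcrest, w=90) cum 240
  x=5 (Eastvale, w=275) cum 515  ← median
  x=7 (Westmoor, w=120) cum 635
  x=7 (Midtown, w=20) cum 655
  x=7 (Northgate, w=225) cum 880
  x=9 (Lakeside, w=50) cum 930
⇒ x* = 5
y-coordinate, sorted with cumulative weight:
  y=2 (Lakeside, w=50) cum 50
  y=6 (Westmoor, w=120) cum 170
  y=6 (Hillcrest, w=90) cum 260
  y=7 (Northgate, w=225) cum 485  ← median
  y=8 (Southcross, w=150) cum 635
  y=8 (Eastvale, w=275) cum 910
  y=8 (Midtown, w=20) cum 930
⇒ y* = 7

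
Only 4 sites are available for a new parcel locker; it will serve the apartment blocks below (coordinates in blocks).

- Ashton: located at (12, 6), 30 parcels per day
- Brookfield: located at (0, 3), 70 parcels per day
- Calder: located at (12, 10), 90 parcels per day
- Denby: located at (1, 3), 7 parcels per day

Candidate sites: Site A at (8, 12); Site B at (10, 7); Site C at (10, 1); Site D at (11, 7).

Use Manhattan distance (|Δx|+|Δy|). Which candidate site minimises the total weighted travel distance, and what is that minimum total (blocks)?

Site D, total 1568 blocks

Total weighted distance at each candidate:
  Site A (8, 12): total = 2142
  Site B (10, 7): total = 1611
  Site C (10, 1): total = 2117
  Site D (11, 7): total = 1568
Minimum is at Site D with total 1568 blocks.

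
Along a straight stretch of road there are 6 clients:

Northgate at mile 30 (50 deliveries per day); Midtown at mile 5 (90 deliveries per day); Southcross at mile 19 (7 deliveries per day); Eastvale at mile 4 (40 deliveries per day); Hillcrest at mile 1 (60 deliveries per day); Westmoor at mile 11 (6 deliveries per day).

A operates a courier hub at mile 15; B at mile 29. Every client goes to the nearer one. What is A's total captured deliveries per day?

The indifferent point is the midpoint (15+29)/2 = 22; clients left of it (closer to A at 15) go to A, those right go to B.
  Hillcrest at 1 (w=60) → A
  Eastvale at 4 (w=40) → A
  Midtown at 5 (w=90) → A
  Westmoor at 11 (w=6) → A
  Southcross at 19 (w=7) → A
  Northgate at 30 (w=50) → B
A captures 203; B captures 50.

203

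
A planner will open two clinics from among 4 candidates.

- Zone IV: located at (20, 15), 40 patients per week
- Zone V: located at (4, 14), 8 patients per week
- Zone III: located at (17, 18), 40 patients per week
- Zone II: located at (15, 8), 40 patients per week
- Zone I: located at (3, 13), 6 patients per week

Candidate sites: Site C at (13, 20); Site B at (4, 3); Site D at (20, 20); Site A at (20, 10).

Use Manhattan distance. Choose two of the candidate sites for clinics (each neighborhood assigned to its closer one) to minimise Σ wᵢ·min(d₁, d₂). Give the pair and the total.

Evaluate every pair (each demand assigned to the nearer of the two):
  {Site C, Site A}: total = 942
  {Site D, Site A}: total = 960
  {Site B, Site A}: total = 1074
  {Site C, Site D}: total = 1182
  {Site B, Site D}: total = 1194
  {Site C, Site B}: total = 1434
Best pair: {Site C, Site A} with total 942.

{Site C, Site A}, total 942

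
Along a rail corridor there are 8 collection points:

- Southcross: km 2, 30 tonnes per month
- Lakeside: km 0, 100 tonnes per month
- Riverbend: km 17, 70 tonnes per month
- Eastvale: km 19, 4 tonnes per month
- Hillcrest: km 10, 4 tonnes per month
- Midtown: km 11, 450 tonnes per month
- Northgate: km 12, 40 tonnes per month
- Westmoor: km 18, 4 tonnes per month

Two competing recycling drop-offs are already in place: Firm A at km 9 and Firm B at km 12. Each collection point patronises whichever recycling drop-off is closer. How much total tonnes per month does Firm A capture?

The indifferent point is the midpoint (9+12)/2 = 10.5; collection points left of it (closer to Firm A at 9) go to Firm A, those right go to Firm B.
  Lakeside at 0 (w=100) → Firm A
  Southcross at 2 (w=30) → Firm A
  Hillcrest at 10 (w=4) → Firm A
  Midtown at 11 (w=450) → Firm B
  Northgate at 12 (w=40) → Firm B
  Riverbend at 17 (w=70) → Firm B
  Westmoor at 18 (w=4) → Firm B
  Eastvale at 19 (w=4) → Firm B
Firm A captures 134; Firm B captures 568.

134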